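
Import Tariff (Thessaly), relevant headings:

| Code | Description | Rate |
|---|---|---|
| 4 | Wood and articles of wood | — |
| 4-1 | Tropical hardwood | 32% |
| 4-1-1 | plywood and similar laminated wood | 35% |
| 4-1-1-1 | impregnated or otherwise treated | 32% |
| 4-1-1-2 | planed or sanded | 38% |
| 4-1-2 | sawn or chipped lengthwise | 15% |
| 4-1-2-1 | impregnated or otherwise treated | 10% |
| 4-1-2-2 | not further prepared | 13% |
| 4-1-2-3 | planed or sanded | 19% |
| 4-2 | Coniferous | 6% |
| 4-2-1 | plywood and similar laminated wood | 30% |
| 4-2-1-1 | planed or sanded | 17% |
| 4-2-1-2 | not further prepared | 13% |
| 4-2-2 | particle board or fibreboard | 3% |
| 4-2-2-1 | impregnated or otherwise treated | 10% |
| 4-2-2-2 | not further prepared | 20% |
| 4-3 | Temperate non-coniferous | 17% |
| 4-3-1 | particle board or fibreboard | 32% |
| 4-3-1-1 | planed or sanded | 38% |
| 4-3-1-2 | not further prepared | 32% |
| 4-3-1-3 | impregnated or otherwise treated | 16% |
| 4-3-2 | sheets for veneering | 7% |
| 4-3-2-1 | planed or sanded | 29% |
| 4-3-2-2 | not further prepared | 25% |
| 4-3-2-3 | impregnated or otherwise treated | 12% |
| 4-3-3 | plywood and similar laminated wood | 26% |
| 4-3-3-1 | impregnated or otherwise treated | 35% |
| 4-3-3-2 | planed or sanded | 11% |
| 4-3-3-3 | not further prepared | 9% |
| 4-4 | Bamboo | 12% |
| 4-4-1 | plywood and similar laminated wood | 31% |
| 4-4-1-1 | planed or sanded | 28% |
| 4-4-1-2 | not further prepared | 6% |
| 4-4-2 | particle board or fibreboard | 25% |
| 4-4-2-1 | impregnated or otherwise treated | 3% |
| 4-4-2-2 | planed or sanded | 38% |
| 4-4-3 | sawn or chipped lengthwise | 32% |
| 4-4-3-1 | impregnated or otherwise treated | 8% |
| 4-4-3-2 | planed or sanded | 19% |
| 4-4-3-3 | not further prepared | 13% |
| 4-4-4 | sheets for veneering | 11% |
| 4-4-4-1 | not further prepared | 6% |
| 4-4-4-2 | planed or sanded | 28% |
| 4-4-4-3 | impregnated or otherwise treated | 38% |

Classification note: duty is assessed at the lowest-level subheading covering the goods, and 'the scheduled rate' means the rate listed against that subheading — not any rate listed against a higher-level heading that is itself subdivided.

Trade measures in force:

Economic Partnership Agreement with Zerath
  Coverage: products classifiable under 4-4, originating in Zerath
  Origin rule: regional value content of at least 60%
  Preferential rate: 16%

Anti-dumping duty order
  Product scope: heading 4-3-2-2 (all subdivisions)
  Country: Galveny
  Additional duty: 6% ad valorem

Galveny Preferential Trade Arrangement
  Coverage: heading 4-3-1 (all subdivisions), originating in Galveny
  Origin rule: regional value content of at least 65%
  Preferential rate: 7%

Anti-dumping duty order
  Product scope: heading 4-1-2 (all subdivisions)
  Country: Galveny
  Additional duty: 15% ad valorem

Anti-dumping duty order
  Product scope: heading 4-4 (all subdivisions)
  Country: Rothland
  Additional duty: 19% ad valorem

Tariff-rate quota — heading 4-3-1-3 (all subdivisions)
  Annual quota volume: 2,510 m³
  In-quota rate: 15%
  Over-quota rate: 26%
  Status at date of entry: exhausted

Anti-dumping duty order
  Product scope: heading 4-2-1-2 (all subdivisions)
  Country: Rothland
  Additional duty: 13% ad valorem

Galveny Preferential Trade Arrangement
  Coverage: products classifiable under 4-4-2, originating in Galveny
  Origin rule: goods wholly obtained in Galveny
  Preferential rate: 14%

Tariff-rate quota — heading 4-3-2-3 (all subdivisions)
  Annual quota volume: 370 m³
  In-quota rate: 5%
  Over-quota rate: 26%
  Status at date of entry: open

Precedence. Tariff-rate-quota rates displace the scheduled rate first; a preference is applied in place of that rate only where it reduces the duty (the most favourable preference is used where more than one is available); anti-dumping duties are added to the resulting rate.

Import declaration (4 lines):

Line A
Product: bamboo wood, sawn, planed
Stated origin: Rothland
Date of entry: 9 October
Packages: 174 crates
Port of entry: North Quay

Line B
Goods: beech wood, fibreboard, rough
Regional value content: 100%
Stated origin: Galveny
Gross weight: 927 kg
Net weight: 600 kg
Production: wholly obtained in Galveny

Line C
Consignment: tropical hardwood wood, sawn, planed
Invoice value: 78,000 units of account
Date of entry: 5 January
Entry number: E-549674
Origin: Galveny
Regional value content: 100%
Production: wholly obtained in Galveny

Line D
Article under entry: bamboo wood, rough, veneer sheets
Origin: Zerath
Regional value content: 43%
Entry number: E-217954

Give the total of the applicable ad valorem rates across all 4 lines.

85%

Line A: bamboo → 4-4; sawn → 4-4-3; planed → 4-4-3-2. Scheduled 19%. anti-dumping (Rothland, 4-4): +19%; total 19% + 19% = 38%. → 38%.
Line B: beech → 4-3; fibreboard → 4-3-1; rough → 4-3-1-2. Scheduled 32%. Galveny agreement on 4-3-1: RVC ≥ 65% → 7% available; Galveny agreement on 4-4-2: 4-3-1-2 not covered; preferential 7%. → 7%.
Line C: tropical hardwood → 4-1; sawn → 4-1-2; planed → 4-1-2-3. Scheduled 19%. Galveny agreement on 4-3-1: 4-1-2-3 not covered; Galveny agreement on 4-4-2: 4-1-2-3 not covered; anti-dumping (Galveny, 4-1-2): +15%; total 19% + 15% = 34%. → 34%.
Line D: bamboo → 4-4; veneer sheets → 4-4-4; rough → 4-4-4-1. Scheduled 6%. Zerath agreement on 4-4: RVC < 60%. → 6%.
Sum: 38% + 7% + 34% + 6% = 85%.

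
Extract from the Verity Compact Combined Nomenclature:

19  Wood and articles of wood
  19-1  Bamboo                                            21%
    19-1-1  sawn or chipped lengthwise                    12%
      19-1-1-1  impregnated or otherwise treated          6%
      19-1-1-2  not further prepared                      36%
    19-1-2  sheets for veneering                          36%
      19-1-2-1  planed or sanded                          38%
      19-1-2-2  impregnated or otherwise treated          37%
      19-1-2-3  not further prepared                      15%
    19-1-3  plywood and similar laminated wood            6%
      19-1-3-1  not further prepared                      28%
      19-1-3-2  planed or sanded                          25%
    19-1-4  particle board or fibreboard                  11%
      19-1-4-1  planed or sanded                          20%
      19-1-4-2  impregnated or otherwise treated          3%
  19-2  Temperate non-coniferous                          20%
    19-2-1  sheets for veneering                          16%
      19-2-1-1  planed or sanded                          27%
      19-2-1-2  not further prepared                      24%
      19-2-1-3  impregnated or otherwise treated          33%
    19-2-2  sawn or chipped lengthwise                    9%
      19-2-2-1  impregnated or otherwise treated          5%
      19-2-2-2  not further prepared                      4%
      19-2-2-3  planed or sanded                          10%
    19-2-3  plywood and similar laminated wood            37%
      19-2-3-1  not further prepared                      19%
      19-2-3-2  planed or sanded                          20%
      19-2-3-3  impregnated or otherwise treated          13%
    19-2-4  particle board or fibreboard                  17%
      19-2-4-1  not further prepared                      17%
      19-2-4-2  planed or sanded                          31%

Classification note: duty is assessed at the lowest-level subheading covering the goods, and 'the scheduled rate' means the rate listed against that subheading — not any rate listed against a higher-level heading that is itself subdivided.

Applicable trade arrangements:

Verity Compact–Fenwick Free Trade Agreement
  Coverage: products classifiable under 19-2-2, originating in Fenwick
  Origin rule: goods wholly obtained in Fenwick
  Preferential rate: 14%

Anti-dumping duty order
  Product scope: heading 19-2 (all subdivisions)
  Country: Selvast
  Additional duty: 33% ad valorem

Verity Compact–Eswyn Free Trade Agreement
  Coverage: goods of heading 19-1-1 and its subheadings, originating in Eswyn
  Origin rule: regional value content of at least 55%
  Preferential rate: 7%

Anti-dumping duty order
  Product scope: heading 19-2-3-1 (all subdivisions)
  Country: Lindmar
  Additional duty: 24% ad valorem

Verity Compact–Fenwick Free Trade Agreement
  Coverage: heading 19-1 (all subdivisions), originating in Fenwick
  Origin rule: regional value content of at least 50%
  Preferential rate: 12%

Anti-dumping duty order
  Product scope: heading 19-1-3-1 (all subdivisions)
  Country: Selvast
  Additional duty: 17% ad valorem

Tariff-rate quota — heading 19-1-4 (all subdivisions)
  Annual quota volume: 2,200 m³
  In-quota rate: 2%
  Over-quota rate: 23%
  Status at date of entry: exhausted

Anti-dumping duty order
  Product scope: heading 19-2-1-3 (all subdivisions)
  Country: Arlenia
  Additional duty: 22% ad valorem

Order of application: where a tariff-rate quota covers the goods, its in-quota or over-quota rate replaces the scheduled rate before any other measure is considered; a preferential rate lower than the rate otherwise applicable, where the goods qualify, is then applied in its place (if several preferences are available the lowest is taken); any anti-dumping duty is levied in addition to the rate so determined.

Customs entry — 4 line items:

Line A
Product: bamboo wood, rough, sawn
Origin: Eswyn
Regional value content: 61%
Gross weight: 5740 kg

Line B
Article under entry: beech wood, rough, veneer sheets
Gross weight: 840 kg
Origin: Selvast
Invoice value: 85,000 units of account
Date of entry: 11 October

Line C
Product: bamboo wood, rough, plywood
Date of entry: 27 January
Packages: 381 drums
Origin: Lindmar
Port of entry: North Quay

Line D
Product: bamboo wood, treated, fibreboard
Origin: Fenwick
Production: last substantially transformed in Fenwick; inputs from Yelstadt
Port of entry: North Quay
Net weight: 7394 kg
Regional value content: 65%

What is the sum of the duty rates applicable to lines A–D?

104%

Line A: bamboo → 19-1; sawn → 19-1-1; rough → 19-1-1-2. Scheduled 36%. Eswyn agreement on 19-1-1: RVC ≥ 55% → 7% available; preferential 7%. → 7%.
Line B: beech → 19-2; veneer sheets → 19-2-1; rough → 19-2-1-2. Scheduled 24%. anti-dumping (Selvast, 19-2): +33%; total 24% + 33% = 57%. → 57%.
Line C: bamboo → 19-1; plywood → 19-1-3; rough → 19-1-3-1. Scheduled 28%. No special measure applies. → 28%.
Line D: bamboo → 19-1; fibreboard → 19-1-4; treated → 19-1-4-2. Scheduled 3%. quota on 19-1-4 exhausted → over-quota 23%; Fenwick agreement on 19-2-2: 19-1-4-2 not covered; Fenwick agreement on 19-1: RVC ≥ 50% → 12% available; preferential 12%. → 12%.
Sum: 7% + 57% + 28% + 12% = 104%.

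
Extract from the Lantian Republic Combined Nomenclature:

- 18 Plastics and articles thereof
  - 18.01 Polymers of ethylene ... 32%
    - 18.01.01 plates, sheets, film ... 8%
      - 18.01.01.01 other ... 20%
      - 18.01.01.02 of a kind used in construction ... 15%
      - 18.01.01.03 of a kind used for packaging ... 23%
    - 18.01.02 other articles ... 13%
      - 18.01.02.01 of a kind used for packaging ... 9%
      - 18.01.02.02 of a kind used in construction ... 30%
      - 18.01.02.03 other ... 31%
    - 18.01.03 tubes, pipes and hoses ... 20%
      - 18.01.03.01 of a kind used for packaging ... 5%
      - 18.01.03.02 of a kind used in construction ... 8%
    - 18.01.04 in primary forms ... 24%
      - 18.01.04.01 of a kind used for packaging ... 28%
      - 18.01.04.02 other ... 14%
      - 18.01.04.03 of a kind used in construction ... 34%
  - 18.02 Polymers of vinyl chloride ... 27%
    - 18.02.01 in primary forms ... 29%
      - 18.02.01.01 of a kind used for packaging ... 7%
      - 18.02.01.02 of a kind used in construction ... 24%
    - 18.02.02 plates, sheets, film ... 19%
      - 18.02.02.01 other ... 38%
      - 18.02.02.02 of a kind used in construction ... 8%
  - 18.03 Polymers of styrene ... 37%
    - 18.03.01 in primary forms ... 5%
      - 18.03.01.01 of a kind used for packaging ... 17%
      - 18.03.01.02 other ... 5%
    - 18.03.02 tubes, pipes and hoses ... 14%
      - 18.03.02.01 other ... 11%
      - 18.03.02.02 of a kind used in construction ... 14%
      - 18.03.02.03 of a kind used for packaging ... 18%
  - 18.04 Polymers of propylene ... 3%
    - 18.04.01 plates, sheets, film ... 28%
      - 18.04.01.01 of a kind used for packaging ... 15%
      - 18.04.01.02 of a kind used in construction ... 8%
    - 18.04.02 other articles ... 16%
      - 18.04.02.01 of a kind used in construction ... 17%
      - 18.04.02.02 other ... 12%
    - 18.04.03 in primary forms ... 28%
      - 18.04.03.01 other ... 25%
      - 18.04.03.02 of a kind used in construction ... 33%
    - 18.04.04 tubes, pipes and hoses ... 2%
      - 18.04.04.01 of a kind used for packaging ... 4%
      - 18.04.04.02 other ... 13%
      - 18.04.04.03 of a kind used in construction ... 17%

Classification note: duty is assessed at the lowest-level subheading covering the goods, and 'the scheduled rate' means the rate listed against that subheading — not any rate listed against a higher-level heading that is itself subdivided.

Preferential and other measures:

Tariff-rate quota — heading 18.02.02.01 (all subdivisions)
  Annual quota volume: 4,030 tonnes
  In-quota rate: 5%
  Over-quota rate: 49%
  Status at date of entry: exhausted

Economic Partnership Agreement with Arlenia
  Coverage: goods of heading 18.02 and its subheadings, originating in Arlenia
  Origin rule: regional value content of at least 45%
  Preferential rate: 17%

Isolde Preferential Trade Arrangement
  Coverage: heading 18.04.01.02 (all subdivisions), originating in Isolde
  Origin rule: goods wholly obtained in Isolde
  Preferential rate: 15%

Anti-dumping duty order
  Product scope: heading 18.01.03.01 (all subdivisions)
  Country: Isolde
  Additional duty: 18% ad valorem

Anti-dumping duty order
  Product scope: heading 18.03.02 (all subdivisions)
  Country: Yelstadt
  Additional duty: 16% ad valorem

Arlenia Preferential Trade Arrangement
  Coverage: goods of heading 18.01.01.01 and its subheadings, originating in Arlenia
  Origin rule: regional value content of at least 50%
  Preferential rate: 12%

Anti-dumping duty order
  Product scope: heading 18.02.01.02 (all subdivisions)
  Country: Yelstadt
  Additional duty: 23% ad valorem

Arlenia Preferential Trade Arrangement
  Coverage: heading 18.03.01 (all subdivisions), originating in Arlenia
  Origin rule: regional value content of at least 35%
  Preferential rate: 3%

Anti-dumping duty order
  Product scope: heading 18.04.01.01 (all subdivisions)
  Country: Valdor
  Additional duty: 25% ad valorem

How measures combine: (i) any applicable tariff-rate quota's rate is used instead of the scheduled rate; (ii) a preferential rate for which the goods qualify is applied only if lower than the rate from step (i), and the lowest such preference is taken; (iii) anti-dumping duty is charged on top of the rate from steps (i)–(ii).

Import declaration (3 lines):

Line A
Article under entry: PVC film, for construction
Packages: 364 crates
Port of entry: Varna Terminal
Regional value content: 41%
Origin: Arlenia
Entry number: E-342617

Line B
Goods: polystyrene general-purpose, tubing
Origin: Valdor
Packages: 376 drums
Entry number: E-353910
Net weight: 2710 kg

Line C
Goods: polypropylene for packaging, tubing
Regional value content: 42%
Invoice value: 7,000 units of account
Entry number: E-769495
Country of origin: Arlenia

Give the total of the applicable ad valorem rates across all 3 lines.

Line A: PVC → 18.02; film → 18.02.02; for construction → 18.02.02.02. Scheduled 8%. Arlenia agreement on 18.02: RVC < 45%; Arlenia agreement on 18.01.01.01: 18.02.02.02 not covered; Arlenia agreement on 18.03.01: 18.02.02.02 not covered. → 8%.
Line B: polystyrene → 18.03; tubing → 18.03.02; general-purpose → 18.03.02.01. Scheduled 11%. No special measure applies. → 11%.
Line C: polypropylene → 18.04; tubing → 18.04.04; for packaging → 18.04.04.01. Scheduled 4%. Arlenia agreement on 18.02: 18.04.04.01 not covered; Arlenia agreement on 18.01.01.01: 18.04.04.01 not covered; Arlenia agreement on 18.03.01: 18.04.04.01 not covered. → 4%.
Sum: 8% + 11% + 4% = 23%.

23%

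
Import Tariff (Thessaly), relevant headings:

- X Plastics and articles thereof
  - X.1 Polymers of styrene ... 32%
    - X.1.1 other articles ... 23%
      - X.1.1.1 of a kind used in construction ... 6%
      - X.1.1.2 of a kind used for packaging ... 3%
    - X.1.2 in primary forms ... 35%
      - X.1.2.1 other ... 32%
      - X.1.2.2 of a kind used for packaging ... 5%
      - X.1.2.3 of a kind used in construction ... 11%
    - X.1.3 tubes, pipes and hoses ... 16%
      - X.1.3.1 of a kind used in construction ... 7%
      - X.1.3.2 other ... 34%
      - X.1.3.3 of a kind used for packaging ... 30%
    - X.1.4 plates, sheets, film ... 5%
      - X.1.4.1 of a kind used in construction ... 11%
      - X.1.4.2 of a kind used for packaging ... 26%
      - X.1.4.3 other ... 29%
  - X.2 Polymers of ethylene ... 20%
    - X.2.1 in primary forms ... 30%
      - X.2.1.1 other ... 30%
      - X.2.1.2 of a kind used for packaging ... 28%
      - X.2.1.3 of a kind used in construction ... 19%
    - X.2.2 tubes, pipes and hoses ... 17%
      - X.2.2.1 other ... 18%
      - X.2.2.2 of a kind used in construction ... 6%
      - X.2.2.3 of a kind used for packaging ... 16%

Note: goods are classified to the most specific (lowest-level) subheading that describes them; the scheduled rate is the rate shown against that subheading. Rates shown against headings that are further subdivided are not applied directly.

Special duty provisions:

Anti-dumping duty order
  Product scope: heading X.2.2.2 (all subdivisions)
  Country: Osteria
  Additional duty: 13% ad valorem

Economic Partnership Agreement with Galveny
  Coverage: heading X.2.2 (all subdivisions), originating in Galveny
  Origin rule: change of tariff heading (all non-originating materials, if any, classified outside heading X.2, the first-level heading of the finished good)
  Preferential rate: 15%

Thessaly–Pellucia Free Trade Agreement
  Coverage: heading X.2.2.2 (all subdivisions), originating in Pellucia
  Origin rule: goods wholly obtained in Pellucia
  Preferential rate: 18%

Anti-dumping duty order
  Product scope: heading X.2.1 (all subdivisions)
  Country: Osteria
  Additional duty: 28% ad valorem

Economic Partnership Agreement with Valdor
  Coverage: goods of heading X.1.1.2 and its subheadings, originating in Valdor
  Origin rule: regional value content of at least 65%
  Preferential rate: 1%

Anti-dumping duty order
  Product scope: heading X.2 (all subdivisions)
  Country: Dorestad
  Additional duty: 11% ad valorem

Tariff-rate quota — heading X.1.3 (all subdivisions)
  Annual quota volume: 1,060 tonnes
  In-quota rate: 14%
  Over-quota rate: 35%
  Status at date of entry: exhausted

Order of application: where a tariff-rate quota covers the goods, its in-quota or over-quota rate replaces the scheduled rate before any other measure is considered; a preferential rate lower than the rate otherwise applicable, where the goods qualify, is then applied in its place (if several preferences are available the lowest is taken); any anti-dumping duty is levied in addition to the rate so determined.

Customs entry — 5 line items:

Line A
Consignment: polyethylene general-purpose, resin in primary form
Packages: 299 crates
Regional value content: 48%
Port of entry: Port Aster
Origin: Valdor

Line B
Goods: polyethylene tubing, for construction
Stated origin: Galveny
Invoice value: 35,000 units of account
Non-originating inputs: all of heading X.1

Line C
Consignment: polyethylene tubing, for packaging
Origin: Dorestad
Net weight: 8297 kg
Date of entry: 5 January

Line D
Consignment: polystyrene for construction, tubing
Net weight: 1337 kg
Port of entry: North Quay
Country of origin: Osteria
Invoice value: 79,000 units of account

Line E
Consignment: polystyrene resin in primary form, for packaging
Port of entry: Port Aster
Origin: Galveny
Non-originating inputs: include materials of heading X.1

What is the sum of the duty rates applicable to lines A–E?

103%

Line A: polyethylene → X.2; resin in primary form → X.2.1; general-purpose → X.2.1.1. Scheduled 30%. Valdor agreement on X.1.1.2: X.2.1.1 not covered. → 30%.
Line B: polyethylene → X.2; tubing → X.2.2; for construction → X.2.2.2. Scheduled 6%. Galveny agreement on X.2.2: CTH met → 15% available; preference 15% not lower than 6% → no reduction. → 6%.
Line C: polyethylene → X.2; tubing → X.2.2; for packaging → X.2.2.3. Scheduled 16%. anti-dumping (Dorestad, X.2): +11%; total 16% + 11% = 27%. → 27%.
Line D: polystyrene → X.1; tubing → X.1.3; for construction → X.1.3.1. Scheduled 7%. quota on X.1.3 exhausted → over-quota 35%. → 35%.
Line E: polystyrene → X.1; resin in primary form → X.1.2; for packaging → X.1.2.2. Scheduled 5%. Galveny agreement on X.2.2: X.1.2.2 not covered. → 5%.
Sum: 30% + 6% + 27% + 35% + 5% = 103%.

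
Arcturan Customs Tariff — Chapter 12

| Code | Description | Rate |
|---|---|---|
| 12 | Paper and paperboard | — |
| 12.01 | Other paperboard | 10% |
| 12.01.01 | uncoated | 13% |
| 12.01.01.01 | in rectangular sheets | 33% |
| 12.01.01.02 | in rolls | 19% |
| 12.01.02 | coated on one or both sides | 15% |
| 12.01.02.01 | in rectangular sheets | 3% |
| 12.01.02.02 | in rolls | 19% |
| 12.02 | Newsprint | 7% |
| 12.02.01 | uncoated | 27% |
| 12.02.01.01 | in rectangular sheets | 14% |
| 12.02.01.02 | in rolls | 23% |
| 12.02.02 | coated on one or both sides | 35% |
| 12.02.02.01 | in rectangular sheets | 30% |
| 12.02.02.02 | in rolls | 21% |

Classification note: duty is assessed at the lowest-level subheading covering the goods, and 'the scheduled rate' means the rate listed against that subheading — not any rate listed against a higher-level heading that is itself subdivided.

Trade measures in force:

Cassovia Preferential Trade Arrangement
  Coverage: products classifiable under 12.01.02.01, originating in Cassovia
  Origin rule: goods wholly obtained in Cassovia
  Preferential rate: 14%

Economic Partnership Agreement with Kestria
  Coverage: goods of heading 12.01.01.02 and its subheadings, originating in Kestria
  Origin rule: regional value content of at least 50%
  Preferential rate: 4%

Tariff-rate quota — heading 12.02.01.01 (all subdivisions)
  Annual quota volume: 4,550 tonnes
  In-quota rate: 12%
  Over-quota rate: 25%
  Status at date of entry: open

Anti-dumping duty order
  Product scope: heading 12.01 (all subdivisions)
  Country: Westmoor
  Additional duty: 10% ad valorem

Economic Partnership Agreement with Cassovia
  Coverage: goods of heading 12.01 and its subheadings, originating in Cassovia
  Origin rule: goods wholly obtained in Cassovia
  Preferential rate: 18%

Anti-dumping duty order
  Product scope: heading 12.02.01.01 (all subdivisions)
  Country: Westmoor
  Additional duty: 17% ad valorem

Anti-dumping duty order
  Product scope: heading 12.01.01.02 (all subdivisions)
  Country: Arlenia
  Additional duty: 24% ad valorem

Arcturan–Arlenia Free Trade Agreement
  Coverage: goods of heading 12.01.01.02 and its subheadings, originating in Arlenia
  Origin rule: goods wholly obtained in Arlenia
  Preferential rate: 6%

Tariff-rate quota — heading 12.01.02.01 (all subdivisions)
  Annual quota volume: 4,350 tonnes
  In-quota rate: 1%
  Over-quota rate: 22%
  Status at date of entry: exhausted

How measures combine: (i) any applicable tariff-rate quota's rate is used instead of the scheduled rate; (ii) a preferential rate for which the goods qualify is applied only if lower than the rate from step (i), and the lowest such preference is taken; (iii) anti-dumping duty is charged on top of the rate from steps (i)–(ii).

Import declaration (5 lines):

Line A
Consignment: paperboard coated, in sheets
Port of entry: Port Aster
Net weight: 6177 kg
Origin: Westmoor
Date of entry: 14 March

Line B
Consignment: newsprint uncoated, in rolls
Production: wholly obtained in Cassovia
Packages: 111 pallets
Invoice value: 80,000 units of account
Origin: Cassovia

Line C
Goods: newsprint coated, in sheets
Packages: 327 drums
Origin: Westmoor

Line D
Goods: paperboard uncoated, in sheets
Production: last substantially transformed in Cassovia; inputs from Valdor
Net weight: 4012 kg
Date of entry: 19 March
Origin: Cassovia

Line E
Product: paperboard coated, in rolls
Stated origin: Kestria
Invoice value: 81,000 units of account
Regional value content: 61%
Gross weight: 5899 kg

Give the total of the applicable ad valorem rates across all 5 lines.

Line A: paperboard → 12.01; coated → 12.01.02; in sheets → 12.01.02.01. Scheduled 3%. quota on 12.01.02.01 exhausted → over-quota 22%; anti-dumping (Westmoor, 12.01): +10%; total 22% + 10% = 32%. → 32%.
Line B: newsprint → 12.02; uncoated → 12.02.01; in rolls → 12.02.01.02. Scheduled 23%. Cassovia agreement on 12.01.02.01: 12.02.01.02 not covered; Cassovia agreement on 12.01: 12.02.01.02 not covered. → 23%.
Line C: newsprint → 12.02; coated → 12.02.02; in sheets → 12.02.02.01. Scheduled 30%. No special measure applies. → 30%.
Line D: paperboard → 12.01; uncoated → 12.01.01; in sheets → 12.01.01.01. Scheduled 33%. Cassovia agreement on 12.01.02.01: 12.01.01.01 not covered; Cassovia agreement on 12.01: not wholly obtained. → 33%.
Line E: paperboard → 12.01; coated → 12.01.02; in rolls → 12.01.02.02. Scheduled 19%. Kestria agreement on 12.01.01.02: 12.01.02.02 not covered. → 19%.
Sum: 32% + 23% + 30% + 33% + 19% = 137%.

137%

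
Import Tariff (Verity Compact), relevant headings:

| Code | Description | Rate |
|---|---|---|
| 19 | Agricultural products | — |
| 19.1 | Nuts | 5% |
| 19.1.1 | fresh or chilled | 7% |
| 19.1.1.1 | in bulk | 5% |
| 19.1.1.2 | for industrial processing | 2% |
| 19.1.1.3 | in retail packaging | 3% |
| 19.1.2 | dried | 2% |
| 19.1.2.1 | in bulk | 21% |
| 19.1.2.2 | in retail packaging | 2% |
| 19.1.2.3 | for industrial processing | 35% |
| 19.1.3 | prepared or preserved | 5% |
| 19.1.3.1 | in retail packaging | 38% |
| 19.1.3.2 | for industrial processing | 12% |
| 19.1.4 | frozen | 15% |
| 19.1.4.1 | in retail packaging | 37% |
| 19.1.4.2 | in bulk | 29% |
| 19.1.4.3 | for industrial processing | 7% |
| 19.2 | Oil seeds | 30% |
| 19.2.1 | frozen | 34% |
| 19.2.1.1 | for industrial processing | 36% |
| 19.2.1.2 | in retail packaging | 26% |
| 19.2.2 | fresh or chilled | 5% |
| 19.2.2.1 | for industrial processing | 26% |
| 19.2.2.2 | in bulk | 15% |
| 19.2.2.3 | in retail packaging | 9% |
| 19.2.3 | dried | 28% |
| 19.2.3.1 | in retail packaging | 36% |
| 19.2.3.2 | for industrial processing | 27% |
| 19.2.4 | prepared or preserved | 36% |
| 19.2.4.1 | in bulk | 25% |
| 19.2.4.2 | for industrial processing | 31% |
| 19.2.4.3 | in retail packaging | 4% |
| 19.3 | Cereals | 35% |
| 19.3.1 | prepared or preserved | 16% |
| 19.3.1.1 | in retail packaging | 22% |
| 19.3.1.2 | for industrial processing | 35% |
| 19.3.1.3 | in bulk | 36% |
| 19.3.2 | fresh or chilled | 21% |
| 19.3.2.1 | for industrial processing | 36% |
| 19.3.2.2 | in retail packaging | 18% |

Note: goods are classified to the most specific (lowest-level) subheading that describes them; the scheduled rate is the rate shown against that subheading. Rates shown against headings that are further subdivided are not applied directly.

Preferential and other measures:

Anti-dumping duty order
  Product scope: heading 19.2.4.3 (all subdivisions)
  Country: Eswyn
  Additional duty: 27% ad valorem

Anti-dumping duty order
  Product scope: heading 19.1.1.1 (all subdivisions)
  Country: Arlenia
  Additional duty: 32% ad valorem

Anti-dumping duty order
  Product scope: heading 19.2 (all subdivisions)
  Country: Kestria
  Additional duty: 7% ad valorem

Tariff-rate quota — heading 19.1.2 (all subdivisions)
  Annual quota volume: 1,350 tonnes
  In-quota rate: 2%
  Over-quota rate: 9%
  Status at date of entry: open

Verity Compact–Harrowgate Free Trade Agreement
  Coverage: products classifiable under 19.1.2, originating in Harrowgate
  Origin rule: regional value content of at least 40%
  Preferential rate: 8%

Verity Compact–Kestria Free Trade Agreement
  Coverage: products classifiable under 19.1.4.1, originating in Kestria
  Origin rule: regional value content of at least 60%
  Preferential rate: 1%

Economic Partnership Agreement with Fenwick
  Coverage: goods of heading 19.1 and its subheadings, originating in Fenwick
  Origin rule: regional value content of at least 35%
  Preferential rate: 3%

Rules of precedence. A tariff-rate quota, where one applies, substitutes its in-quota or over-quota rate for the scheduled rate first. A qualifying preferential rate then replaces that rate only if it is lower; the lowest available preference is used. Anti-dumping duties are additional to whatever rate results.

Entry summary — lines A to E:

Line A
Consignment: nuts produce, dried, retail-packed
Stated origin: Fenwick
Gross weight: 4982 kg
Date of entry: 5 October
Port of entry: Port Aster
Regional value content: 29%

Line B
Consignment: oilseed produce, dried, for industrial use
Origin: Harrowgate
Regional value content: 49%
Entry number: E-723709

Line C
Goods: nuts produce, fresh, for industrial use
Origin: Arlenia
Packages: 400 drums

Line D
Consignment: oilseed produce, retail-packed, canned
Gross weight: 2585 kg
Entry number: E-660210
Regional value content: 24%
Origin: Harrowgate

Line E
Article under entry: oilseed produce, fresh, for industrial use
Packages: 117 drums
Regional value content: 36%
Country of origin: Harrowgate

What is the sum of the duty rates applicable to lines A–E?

61%

Line A: nuts → 19.1; dried → 19.1.2; retail-packed → 19.1.2.2. Scheduled 2%. quota on 19.1.2 open → in-quota 2%; Fenwick agreement on 19.1: RVC < 35%. → 2%.
Line B: oilseed → 19.2; dried → 19.2.3; for industrial use → 19.2.3.2. Scheduled 27%. Harrowgate agreement on 19.1.2: 19.2.3.2 not covered. → 27%.
Line C: nuts → 19.1; fresh → 19.1.1; for industrial use → 19.1.1.2. Scheduled 2%. No special measure applies. → 2%.
Line D: oilseed → 19.2; canned → 19.2.4; retail-packed → 19.2.4.3. Scheduled 4%. Harrowgate agreement on 19.1.2: 19.2.4.3 not covered. → 4%.
Line E: oilseed → 19.2; fresh → 19.2.2; for industrial use → 19.2.2.1. Scheduled 26%. Harrowgate agreement on 19.1.2: 19.2.2.1 not covered. → 26%.
Sum: 2% + 27% + 2% + 4% + 26% = 61%.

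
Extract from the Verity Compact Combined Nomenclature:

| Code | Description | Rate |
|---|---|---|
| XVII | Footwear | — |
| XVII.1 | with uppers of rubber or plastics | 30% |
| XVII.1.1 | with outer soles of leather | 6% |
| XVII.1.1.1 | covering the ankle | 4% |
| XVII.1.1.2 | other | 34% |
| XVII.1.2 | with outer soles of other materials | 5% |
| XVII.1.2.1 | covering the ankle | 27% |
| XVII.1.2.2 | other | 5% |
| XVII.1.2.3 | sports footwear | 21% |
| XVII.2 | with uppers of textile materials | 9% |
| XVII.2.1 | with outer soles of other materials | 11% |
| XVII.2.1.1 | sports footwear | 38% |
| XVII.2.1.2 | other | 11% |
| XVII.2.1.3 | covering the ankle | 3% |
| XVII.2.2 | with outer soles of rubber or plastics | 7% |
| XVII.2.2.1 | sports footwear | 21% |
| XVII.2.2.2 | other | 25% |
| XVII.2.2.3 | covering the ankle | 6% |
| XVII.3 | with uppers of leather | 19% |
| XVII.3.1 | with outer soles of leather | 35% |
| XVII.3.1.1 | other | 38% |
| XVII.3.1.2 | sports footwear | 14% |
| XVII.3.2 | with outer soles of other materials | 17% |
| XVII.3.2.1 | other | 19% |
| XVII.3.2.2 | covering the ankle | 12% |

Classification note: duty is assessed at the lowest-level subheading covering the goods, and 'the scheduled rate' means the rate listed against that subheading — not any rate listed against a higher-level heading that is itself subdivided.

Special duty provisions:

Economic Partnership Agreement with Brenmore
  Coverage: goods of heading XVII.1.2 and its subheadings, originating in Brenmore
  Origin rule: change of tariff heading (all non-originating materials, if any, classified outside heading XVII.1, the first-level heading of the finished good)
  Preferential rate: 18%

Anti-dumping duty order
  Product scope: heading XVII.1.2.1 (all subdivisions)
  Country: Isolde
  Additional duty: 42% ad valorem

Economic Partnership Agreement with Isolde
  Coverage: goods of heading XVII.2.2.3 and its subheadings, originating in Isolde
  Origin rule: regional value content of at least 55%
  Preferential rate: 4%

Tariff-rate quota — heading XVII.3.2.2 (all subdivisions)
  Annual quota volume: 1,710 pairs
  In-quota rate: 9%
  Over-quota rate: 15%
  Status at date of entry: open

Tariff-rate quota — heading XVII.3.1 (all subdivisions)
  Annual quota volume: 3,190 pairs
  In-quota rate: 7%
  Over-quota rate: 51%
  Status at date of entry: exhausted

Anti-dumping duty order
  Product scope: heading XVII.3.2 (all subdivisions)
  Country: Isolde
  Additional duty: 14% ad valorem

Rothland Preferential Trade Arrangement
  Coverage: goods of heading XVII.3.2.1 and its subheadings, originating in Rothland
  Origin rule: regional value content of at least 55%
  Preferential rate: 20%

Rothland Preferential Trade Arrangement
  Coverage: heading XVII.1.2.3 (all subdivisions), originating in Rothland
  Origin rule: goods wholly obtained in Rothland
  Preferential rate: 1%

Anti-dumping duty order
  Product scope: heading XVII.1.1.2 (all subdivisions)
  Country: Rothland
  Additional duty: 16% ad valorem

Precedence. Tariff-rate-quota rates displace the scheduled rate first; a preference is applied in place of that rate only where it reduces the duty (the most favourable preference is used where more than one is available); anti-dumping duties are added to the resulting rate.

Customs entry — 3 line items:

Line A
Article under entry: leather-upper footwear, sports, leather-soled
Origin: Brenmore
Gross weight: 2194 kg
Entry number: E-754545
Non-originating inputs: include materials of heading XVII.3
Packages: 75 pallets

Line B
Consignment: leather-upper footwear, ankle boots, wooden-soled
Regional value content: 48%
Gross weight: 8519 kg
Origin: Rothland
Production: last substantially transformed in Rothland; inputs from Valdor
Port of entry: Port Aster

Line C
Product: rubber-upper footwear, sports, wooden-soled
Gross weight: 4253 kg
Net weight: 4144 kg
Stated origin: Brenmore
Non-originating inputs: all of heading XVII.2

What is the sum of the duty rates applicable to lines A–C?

78%

Line A: leather-upper → XVII.3; leather-soled → XVII.3.1; sports → XVII.3.1.2. Scheduled 14%. quota on XVII.3.1 exhausted → over-quota 51%; Brenmore agreement on XVII.1.2: XVII.3.1.2 not covered. → 51%.
Line B: leather-upper → XVII.3; wooden-soled → XVII.3.2; ankle boots → XVII.3.2.2. Scheduled 12%. quota on XVII.3.2.2 open → in-quota 9%; Rothland agreement on XVII.3.2.1: XVII.3.2.2 not covered; Rothland agreement on XVII.1.2.3: XVII.3.2.2 not covered. → 9%.
Line C: rubber-upper → XVII.1; wooden-soled → XVII.1.2; sports → XVII.1.2.3. Scheduled 21%. Brenmore agreement on XVII.1.2: CTH met → 18% available; preferential 18%. → 18%.
Sum: 51% + 9% + 18% = 78%.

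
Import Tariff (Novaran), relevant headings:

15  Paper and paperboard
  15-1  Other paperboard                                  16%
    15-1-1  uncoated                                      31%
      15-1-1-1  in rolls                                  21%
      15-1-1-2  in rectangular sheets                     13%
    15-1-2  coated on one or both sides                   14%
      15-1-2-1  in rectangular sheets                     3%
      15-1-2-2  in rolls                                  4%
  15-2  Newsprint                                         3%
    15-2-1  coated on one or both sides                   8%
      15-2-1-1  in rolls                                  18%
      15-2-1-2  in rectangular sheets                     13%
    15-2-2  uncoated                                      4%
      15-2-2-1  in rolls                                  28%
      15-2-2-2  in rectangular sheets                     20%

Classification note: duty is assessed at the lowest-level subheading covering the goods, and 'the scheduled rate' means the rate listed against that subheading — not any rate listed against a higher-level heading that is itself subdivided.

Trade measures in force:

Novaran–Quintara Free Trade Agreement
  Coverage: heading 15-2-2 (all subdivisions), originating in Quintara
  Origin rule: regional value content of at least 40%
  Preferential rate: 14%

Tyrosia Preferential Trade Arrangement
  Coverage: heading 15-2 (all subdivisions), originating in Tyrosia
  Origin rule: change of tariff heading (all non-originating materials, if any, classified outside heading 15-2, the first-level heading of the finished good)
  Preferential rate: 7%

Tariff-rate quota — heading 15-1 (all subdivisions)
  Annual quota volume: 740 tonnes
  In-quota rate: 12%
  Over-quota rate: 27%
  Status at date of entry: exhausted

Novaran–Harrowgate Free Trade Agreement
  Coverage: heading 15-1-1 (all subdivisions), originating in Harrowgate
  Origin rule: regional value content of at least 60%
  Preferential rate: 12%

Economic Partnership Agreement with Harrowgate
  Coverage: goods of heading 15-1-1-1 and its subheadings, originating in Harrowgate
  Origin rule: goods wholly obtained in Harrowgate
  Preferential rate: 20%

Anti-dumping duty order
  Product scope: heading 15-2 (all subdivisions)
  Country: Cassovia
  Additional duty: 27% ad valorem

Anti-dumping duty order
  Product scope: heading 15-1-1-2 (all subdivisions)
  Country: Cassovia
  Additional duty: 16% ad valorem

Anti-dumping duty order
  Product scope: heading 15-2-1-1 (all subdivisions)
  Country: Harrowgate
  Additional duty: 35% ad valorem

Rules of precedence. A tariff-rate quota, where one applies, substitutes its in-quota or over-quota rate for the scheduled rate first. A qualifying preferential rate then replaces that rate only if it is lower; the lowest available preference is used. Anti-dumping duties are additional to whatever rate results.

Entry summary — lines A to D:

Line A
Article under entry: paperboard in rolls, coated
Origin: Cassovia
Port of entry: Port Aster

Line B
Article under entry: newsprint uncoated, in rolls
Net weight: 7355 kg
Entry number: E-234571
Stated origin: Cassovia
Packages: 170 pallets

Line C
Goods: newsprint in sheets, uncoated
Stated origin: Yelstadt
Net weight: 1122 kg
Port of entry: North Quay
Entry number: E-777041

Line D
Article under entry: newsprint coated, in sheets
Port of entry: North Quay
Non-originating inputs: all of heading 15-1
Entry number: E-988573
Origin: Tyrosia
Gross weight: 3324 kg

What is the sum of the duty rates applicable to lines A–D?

109%

Line A: paperboard → 15-1; coated → 15-1-2; in rolls → 15-1-2-2. Scheduled 4%. quota on 15-1 exhausted → over-quota 27%. → 27%.
Line B: newsprint → 15-2; uncoated → 15-2-2; in rolls → 15-2-2-1. Scheduled 28%. anti-dumping (Cassovia, 15-2): +27%; total 28% + 27% = 55%. → 55%.
Line C: newsprint → 15-2; uncoated → 15-2-2; in sheets → 15-2-2-2. Scheduled 20%. No special measure applies. → 20%.
Line D: newsprint → 15-2; coated → 15-2-1; in sheets → 15-2-1-2. Scheduled 13%. Tyrosia agreement on 15-2: CTH met → 7% available; preferential 7%. → 7%.
Sum: 27% + 55% + 20% + 7% = 109%.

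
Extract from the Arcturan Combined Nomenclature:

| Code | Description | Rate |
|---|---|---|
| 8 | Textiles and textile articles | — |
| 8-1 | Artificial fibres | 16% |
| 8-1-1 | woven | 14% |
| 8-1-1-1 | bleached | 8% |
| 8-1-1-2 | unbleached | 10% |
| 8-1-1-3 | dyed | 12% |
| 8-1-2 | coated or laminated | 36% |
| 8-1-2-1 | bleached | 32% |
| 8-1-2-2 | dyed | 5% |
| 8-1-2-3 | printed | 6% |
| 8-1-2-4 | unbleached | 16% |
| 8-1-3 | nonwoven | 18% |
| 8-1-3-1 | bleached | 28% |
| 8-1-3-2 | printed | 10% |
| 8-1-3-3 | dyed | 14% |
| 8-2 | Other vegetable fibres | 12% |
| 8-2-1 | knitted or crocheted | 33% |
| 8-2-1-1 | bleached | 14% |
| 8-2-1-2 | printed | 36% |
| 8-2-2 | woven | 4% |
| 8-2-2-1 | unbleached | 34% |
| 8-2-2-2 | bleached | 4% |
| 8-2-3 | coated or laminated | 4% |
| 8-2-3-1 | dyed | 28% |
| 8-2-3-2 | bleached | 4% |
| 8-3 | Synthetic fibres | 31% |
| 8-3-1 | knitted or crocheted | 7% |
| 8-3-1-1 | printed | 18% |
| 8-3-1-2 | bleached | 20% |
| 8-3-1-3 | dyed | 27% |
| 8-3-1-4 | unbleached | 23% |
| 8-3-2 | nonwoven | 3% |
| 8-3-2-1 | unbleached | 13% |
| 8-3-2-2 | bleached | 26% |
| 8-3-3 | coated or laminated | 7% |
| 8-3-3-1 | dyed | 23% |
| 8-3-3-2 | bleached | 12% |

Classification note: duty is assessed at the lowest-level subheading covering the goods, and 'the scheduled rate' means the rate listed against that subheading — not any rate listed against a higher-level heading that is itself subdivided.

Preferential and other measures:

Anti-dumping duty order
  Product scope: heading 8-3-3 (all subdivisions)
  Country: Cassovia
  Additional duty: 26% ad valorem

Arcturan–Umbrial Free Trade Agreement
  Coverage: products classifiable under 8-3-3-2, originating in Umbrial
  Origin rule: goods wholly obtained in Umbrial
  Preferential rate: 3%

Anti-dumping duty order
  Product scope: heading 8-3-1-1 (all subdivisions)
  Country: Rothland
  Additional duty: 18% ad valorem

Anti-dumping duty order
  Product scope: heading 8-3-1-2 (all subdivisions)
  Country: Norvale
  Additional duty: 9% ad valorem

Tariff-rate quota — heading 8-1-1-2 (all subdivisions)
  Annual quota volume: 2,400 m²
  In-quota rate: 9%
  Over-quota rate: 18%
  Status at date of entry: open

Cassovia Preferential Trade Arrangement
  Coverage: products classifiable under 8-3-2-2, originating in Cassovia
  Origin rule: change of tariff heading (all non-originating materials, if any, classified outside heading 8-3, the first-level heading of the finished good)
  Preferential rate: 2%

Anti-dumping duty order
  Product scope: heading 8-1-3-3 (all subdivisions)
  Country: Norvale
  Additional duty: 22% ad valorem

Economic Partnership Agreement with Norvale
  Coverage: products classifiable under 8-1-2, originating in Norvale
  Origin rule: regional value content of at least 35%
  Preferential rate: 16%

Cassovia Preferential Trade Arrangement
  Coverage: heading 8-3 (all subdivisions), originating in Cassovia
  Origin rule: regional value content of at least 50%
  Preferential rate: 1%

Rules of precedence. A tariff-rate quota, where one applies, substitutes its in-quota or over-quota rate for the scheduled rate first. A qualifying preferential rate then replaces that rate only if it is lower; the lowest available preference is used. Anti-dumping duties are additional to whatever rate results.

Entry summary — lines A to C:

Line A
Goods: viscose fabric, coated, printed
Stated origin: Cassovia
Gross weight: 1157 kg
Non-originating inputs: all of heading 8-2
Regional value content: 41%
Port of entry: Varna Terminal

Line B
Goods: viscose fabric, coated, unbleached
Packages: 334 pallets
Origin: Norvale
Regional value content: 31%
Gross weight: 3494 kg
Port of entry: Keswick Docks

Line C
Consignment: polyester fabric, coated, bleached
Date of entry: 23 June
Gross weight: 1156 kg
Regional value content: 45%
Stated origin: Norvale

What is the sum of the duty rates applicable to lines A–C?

34%

Line A: viscose → 8-1; coated → 8-1-2; printed → 8-1-2-3. Scheduled 6%. Cassovia agreement on 8-3-2-2: 8-1-2-3 not covered; Cassovia agreement on 8-3: 8-1-2-3 not covered. → 6%.
Line B: viscose → 8-1; coated → 8-1-2; unbleached → 8-1-2-4. Scheduled 16%. Norvale agreement on 8-1-2: RVC < 35%. → 16%.
Line C: polyester → 8-3; coated → 8-3-3; bleached → 8-3-3-2. Scheduled 12%. Norvale agreement on 8-1-2: 8-3-3-2 not covered. → 12%.
Sum: 6% + 16% + 12% = 34%.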